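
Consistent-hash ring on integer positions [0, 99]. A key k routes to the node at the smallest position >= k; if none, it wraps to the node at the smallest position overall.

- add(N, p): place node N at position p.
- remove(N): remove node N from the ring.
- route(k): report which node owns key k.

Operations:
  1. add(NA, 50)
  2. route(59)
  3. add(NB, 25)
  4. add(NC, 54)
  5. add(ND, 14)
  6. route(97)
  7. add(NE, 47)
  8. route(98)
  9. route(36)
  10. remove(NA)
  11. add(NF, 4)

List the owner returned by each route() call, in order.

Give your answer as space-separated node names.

Answer: NA ND ND NE

Derivation:
Op 1: add NA@50 -> ring=[50:NA]
Op 2: route key 59: none >= 59, wrap to smallest pos 50 -> NA
Op 3: add NB@25 -> ring=[25:NB,50:NA]
Op 4: add NC@54 -> ring=[25:NB,50:NA,54:NC]
Op 5: add ND@14 -> ring=[14:ND,25:NB,50:NA,54:NC]
Op 6: route key 97: none >= 97, wrap to smallest pos 14 -> ND
Op 7: add NE@47 -> ring=[14:ND,25:NB,47:NE,50:NA,54:NC]
Op 8: route key 98: none >= 98, wrap to smallest pos 14 -> ND
Op 9: route key 36: smallest pos >= 36 is 47 -> NE
Op 10: remove NA -> ring=[14:ND,25:NB,47:NE,54:NC]
Op 11: add NF@4 -> ring=[4:NF,14:ND,25:NB,47:NE,54:NC]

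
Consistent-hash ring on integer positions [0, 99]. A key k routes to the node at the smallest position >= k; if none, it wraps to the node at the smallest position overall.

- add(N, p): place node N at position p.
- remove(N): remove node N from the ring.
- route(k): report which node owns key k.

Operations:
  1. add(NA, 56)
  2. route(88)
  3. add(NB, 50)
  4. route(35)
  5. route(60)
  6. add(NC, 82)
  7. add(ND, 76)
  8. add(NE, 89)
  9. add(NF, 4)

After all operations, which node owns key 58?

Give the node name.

Op 1: add NA@56 -> ring=[56:NA]
Op 2: route key 88: none >= 88, wrap to smallest pos 56 -> NA
Op 3: add NB@50 -> ring=[50:NB,56:NA]
Op 4: route key 35: smallest pos >= 35 is 50 -> NB
Op 5: route key 60: none >= 60, wrap to smallest pos 50 -> NB
Op 6: add NC@82 -> ring=[50:NB,56:NA,82:NC]
Op 7: add ND@76 -> ring=[50:NB,56:NA,76:ND,82:NC]
Op 8: add NE@89 -> ring=[50:NB,56:NA,76:ND,82:NC,89:NE]
Op 9: add NF@4 -> ring=[4:NF,50:NB,56:NA,76:ND,82:NC,89:NE]
Final route key 58: smallest pos >= 58 is 76 -> ND

Answer: ND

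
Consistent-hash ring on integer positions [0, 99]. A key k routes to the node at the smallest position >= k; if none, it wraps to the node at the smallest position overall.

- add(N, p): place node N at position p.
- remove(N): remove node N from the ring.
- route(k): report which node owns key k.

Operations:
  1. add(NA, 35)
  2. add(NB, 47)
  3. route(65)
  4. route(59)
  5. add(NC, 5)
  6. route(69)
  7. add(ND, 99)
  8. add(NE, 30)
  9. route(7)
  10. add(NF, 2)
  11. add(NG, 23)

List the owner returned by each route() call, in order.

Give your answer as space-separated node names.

Answer: NA NA NC NE

Derivation:
Op 1: add NA@35 -> ring=[35:NA]
Op 2: add NB@47 -> ring=[35:NA,47:NB]
Op 3: route key 65: none >= 65, wrap to smallest pos 35 -> NA
Op 4: route key 59: none >= 59, wrap to smallest pos 35 -> NA
Op 5: add NC@5 -> ring=[5:NC,35:NA,47:NB]
Op 6: route key 69: none >= 69, wrap to smallest pos 5 -> NC
Op 7: add ND@99 -> ring=[5:NC,35:NA,47:NB,99:ND]
Op 8: add NE@30 -> ring=[5:NC,30:NE,35:NA,47:NB,99:ND]
Op 9: route key 7: smallest pos >= 7 is 30 -> NE
Op 10: add NF@2 -> ring=[2:NF,5:NC,30:NE,35:NA,47:NB,99:ND]
Op 11: add NG@23 -> ring=[2:NF,5:NC,23:NG,30:NE,35:NA,47:NB,99:ND]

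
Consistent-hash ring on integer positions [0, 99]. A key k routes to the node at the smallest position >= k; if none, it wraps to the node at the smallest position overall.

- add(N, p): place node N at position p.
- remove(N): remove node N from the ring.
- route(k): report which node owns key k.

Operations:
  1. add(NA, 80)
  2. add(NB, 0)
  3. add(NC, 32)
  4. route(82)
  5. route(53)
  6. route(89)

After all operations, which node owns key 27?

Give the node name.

Op 1: add NA@80 -> ring=[80:NA]
Op 2: add NB@0 -> ring=[0:NB,80:NA]
Op 3: add NC@32 -> ring=[0:NB,32:NC,80:NA]
Op 4: route key 82: none >= 82, wrap to smallest pos 0 -> NB
Op 5: route key 53: smallest pos >= 53 is 80 -> NA
Op 6: route key 89: none >= 89, wrap to smallest pos 0 -> NB
Final route key 27: smallest pos >= 27 is 32 -> NC

Answer: NC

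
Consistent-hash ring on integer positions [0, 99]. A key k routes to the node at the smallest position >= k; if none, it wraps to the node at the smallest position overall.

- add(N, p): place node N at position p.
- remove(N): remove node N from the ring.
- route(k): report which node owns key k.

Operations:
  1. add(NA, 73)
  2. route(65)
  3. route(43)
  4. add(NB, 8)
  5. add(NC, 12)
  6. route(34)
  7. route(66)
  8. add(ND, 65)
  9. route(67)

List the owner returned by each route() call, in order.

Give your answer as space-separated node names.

Answer: NA NA NA NA NA

Derivation:
Op 1: add NA@73 -> ring=[73:NA]
Op 2: route key 65: smallest pos >= 65 is 73 -> NA
Op 3: route key 43: smallest pos >= 43 is 73 -> NA
Op 4: add NB@8 -> ring=[8:NB,73:NA]
Op 5: add NC@12 -> ring=[8:NB,12:NC,73:NA]
Op 6: route key 34: smallest pos >= 34 is 73 -> NA
Op 7: route key 66: smallest pos >= 66 is 73 -> NA
Op 8: add ND@65 -> ring=[8:NB,12:NC,65:ND,73:NA]
Op 9: route key 67: smallest pos >= 67 is 73 -> NA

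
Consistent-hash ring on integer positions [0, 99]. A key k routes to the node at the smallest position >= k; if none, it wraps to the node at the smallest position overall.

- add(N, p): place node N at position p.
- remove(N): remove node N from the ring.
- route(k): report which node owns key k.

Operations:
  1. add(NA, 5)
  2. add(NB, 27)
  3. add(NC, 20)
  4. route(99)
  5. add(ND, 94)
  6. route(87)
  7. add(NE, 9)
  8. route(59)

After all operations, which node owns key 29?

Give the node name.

Answer: ND

Derivation:
Op 1: add NA@5 -> ring=[5:NA]
Op 2: add NB@27 -> ring=[5:NA,27:NB]
Op 3: add NC@20 -> ring=[5:NA,20:NC,27:NB]
Op 4: route key 99: none >= 99, wrap to smallest pos 5 -> NA
Op 5: add ND@94 -> ring=[5:NA,20:NC,27:NB,94:ND]
Op 6: route key 87: smallest pos >= 87 is 94 -> ND
Op 7: add NE@9 -> ring=[5:NA,9:NE,20:NC,27:NB,94:ND]
Op 8: route key 59: smallest pos >= 59 is 94 -> ND
Final route key 29: smallest pos >= 29 is 94 -> ND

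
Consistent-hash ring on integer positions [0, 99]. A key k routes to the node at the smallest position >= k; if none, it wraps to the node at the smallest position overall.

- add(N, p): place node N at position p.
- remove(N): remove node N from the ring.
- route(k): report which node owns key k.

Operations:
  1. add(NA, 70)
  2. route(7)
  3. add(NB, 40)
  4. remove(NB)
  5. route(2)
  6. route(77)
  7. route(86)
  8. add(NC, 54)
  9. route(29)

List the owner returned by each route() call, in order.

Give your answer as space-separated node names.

Answer: NA NA NA NA NC

Derivation:
Op 1: add NA@70 -> ring=[70:NA]
Op 2: route key 7: smallest pos >= 7 is 70 -> NA
Op 3: add NB@40 -> ring=[40:NB,70:NA]
Op 4: remove NB -> ring=[70:NA]
Op 5: route key 2: smallest pos >= 2 is 70 -> NA
Op 6: route key 77: none >= 77, wrap to smallest pos 70 -> NA
Op 7: route key 86: none >= 86, wrap to smallest pos 70 -> NA
Op 8: add NC@54 -> ring=[54:NC,70:NA]
Op 9: route key 29: smallest pos >= 29 is 54 -> NC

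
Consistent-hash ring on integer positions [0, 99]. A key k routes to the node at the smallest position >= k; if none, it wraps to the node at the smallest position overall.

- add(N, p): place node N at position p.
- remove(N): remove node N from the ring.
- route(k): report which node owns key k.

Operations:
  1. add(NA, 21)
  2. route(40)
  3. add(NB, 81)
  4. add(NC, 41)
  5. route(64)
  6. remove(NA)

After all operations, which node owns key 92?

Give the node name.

Op 1: add NA@21 -> ring=[21:NA]
Op 2: route key 40: none >= 40, wrap to smallest pos 21 -> NA
Op 3: add NB@81 -> ring=[21:NA,81:NB]
Op 4: add NC@41 -> ring=[21:NA,41:NC,81:NB]
Op 5: route key 64: smallest pos >= 64 is 81 -> NB
Op 6: remove NA -> ring=[41:NC,81:NB]
Final route key 92: none >= 92, wrap to smallest pos 41 -> NC

Answer: NC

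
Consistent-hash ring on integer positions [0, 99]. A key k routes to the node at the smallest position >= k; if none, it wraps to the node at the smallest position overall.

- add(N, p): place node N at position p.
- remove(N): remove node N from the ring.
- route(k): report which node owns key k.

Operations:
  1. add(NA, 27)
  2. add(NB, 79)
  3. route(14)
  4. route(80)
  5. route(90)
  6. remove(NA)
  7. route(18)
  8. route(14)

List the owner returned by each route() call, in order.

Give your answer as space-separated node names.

Answer: NA NA NA NB NB

Derivation:
Op 1: add NA@27 -> ring=[27:NA]
Op 2: add NB@79 -> ring=[27:NA,79:NB]
Op 3: route key 14: smallest pos >= 14 is 27 -> NA
Op 4: route key 80: none >= 80, wrap to smallest pos 27 -> NA
Op 5: route key 90: none >= 90, wrap to smallest pos 27 -> NA
Op 6: remove NA -> ring=[79:NB]
Op 7: route key 18: smallest pos >= 18 is 79 -> NB
Op 8: route key 14: smallest pos >= 14 is 79 -> NB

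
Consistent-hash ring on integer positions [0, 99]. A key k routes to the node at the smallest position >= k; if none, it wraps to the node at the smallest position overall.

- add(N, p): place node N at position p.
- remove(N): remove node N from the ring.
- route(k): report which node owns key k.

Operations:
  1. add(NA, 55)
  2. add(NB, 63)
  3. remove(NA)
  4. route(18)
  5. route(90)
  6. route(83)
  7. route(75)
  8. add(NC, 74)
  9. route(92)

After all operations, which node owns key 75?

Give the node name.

Answer: NB

Derivation:
Op 1: add NA@55 -> ring=[55:NA]
Op 2: add NB@63 -> ring=[55:NA,63:NB]
Op 3: remove NA -> ring=[63:NB]
Op 4: route key 18: smallest pos >= 18 is 63 -> NB
Op 5: route key 90: none >= 90, wrap to smallest pos 63 -> NB
Op 6: route key 83: none >= 83, wrap to smallest pos 63 -> NB
Op 7: route key 75: none >= 75, wrap to smallest pos 63 -> NB
Op 8: add NC@74 -> ring=[63:NB,74:NC]
Op 9: route key 92: none >= 92, wrap to smallest pos 63 -> NB
Final route key 75: none >= 75, wrap to smallest pos 63 -> NB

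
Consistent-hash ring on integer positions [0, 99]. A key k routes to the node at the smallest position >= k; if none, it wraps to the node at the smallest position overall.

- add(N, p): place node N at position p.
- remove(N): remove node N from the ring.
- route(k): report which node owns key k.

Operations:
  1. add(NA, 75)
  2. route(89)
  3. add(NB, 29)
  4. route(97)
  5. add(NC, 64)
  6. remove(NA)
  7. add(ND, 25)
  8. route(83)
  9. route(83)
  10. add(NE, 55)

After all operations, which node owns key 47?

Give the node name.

Op 1: add NA@75 -> ring=[75:NA]
Op 2: route key 89: none >= 89, wrap to smallest pos 75 -> NA
Op 3: add NB@29 -> ring=[29:NB,75:NA]
Op 4: route key 97: none >= 97, wrap to smallest pos 29 -> NB
Op 5: add NC@64 -> ring=[29:NB,64:NC,75:NA]
Op 6: remove NA -> ring=[29:NB,64:NC]
Op 7: add ND@25 -> ring=[25:ND,29:NB,64:NC]
Op 8: route key 83: none >= 83, wrap to smallest pos 25 -> ND
Op 9: route key 83: none >= 83, wrap to smallest pos 25 -> ND
Op 10: add NE@55 -> ring=[25:ND,29:NB,55:NE,64:NC]
Final route key 47: smallest pos >= 47 is 55 -> NE

Answer: NE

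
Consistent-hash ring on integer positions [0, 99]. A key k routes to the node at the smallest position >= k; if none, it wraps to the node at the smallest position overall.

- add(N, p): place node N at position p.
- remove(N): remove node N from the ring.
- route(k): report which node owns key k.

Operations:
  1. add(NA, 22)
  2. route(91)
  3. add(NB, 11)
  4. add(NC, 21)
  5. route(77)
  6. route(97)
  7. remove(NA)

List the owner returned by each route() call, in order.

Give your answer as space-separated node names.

Answer: NA NB NB

Derivation:
Op 1: add NA@22 -> ring=[22:NA]
Op 2: route key 91: none >= 91, wrap to smallest pos 22 -> NA
Op 3: add NB@11 -> ring=[11:NB,22:NA]
Op 4: add NC@21 -> ring=[11:NB,21:NC,22:NA]
Op 5: route key 77: none >= 77, wrap to smallest pos 11 -> NB
Op 6: route key 97: none >= 97, wrap to smallest pos 11 -> NB
Op 7: remove NA -> ring=[11:NB,21:NC]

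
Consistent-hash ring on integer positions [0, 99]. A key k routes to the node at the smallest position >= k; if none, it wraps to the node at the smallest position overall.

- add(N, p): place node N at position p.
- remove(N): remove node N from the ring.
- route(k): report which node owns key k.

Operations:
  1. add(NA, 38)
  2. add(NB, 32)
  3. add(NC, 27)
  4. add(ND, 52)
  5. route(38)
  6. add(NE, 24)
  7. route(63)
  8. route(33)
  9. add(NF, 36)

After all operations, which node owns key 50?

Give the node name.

Answer: ND

Derivation:
Op 1: add NA@38 -> ring=[38:NA]
Op 2: add NB@32 -> ring=[32:NB,38:NA]
Op 3: add NC@27 -> ring=[27:NC,32:NB,38:NA]
Op 4: add ND@52 -> ring=[27:NC,32:NB,38:NA,52:ND]
Op 5: route key 38: smallest pos >= 38 is 38 -> NA
Op 6: add NE@24 -> ring=[24:NE,27:NC,32:NB,38:NA,52:ND]
Op 7: route key 63: none >= 63, wrap to smallest pos 24 -> NE
Op 8: route key 33: smallest pos >= 33 is 38 -> NA
Op 9: add NF@36 -> ring=[24:NE,27:NC,32:NB,36:NF,38:NA,52:ND]
Final route key 50: smallest pos >= 50 is 52 -> ND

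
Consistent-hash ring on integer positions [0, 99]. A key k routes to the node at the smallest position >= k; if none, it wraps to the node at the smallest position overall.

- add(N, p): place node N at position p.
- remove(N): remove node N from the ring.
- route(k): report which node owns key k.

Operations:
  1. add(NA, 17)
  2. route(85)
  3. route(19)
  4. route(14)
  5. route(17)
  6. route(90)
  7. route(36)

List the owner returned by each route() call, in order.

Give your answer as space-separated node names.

Answer: NA NA NA NA NA NA

Derivation:
Op 1: add NA@17 -> ring=[17:NA]
Op 2: route key 85: none >= 85, wrap to smallest pos 17 -> NA
Op 3: route key 19: none >= 19, wrap to smallest pos 17 -> NA
Op 4: route key 14: smallest pos >= 14 is 17 -> NA
Op 5: route key 17: smallest pos >= 17 is 17 -> NA
Op 6: route key 90: none >= 90, wrap to smallest pos 17 -> NA
Op 7: route key 36: none >= 36, wrap to smallest pos 17 -> NA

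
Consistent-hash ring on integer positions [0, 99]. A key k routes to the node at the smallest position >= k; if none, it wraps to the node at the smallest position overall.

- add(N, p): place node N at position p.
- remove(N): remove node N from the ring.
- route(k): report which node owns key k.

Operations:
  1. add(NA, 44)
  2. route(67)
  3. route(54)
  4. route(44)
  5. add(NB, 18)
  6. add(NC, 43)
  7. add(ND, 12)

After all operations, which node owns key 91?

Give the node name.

Op 1: add NA@44 -> ring=[44:NA]
Op 2: route key 67: none >= 67, wrap to smallest pos 44 -> NA
Op 3: route key 54: none >= 54, wrap to smallest pos 44 -> NA
Op 4: route key 44: smallest pos >= 44 is 44 -> NA
Op 5: add NB@18 -> ring=[18:NB,44:NA]
Op 6: add NC@43 -> ring=[18:NB,43:NC,44:NA]
Op 7: add ND@12 -> ring=[12:ND,18:NB,43:NC,44:NA]
Final route key 91: none >= 91, wrap to smallest pos 12 -> ND

Answer: ND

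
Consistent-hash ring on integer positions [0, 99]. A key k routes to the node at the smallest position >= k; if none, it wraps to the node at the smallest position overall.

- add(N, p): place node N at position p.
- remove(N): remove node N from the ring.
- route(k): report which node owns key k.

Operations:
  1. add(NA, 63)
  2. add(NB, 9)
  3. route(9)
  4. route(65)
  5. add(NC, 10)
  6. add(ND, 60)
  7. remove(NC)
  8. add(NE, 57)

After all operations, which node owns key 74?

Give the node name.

Op 1: add NA@63 -> ring=[63:NA]
Op 2: add NB@9 -> ring=[9:NB,63:NA]
Op 3: route key 9: smallest pos >= 9 is 9 -> NB
Op 4: route key 65: none >= 65, wrap to smallest pos 9 -> NB
Op 5: add NC@10 -> ring=[9:NB,10:NC,63:NA]
Op 6: add ND@60 -> ring=[9:NB,10:NC,60:ND,63:NA]
Op 7: remove NC -> ring=[9:NB,60:ND,63:NA]
Op 8: add NE@57 -> ring=[9:NB,57:NE,60:ND,63:NA]
Final route key 74: none >= 74, wrap to smallest pos 9 -> NB

Answer: NB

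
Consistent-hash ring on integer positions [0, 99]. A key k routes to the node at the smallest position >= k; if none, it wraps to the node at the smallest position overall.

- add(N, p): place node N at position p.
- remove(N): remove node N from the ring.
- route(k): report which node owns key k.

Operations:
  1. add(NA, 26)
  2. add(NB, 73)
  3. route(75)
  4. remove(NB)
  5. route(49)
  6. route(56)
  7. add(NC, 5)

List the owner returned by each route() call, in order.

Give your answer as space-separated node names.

Op 1: add NA@26 -> ring=[26:NA]
Op 2: add NB@73 -> ring=[26:NA,73:NB]
Op 3: route key 75: none >= 75, wrap to smallest pos 26 -> NA
Op 4: remove NB -> ring=[26:NA]
Op 5: route key 49: none >= 49, wrap to smallest pos 26 -> NA
Op 6: route key 56: none >= 56, wrap to smallest pos 26 -> NA
Op 7: add NC@5 -> ring=[5:NC,26:NA]

Answer: NA NA NA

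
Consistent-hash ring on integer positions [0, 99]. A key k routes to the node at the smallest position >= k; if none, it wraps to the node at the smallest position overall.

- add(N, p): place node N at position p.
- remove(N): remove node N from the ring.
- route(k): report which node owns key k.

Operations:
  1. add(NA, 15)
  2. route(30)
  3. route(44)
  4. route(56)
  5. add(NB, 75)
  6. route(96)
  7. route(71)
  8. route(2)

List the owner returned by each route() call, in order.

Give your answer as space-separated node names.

Op 1: add NA@15 -> ring=[15:NA]
Op 2: route key 30: none >= 30, wrap to smallest pos 15 -> NA
Op 3: route key 44: none >= 44, wrap to smallest pos 15 -> NA
Op 4: route key 56: none >= 56, wrap to smallest pos 15 -> NA
Op 5: add NB@75 -> ring=[15:NA,75:NB]
Op 6: route key 96: none >= 96, wrap to smallest pos 15 -> NA
Op 7: route key 71: smallest pos >= 71 is 75 -> NB
Op 8: route key 2: smallest pos >= 2 is 15 -> NA

Answer: NA NA NA NA NB NA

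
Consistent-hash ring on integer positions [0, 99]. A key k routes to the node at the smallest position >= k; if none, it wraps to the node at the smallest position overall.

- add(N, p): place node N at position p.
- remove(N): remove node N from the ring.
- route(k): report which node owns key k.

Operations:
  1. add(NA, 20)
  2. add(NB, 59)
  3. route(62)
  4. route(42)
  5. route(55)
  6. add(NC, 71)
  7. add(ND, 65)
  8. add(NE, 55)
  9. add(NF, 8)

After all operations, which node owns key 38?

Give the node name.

Answer: NE

Derivation:
Op 1: add NA@20 -> ring=[20:NA]
Op 2: add NB@59 -> ring=[20:NA,59:NB]
Op 3: route key 62: none >= 62, wrap to smallest pos 20 -> NA
Op 4: route key 42: smallest pos >= 42 is 59 -> NB
Op 5: route key 55: smallest pos >= 55 is 59 -> NB
Op 6: add NC@71 -> ring=[20:NA,59:NB,71:NC]
Op 7: add ND@65 -> ring=[20:NA,59:NB,65:ND,71:NC]
Op 8: add NE@55 -> ring=[20:NA,55:NE,59:NB,65:ND,71:NC]
Op 9: add NF@8 -> ring=[8:NF,20:NA,55:NE,59:NB,65:ND,71:NC]
Final route key 38: smallest pos >= 38 is 55 -> NE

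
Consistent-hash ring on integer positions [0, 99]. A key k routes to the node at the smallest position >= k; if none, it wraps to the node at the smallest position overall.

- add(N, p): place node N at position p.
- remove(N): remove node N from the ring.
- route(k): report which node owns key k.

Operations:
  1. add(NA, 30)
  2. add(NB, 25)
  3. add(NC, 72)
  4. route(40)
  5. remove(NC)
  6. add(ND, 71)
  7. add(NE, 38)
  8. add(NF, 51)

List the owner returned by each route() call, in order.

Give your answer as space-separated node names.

Op 1: add NA@30 -> ring=[30:NA]
Op 2: add NB@25 -> ring=[25:NB,30:NA]
Op 3: add NC@72 -> ring=[25:NB,30:NA,72:NC]
Op 4: route key 40: smallest pos >= 40 is 72 -> NC
Op 5: remove NC -> ring=[25:NB,30:NA]
Op 6: add ND@71 -> ring=[25:NB,30:NA,71:ND]
Op 7: add NE@38 -> ring=[25:NB,30:NA,38:NE,71:ND]
Op 8: add NF@51 -> ring=[25:NB,30:NA,38:NE,51:NF,71:ND]

Answer: NC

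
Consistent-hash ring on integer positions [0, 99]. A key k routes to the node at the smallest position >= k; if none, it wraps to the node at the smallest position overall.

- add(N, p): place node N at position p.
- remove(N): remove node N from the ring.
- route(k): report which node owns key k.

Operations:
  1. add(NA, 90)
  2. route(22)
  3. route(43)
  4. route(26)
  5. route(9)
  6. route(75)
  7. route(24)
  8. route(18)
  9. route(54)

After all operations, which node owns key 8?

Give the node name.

Op 1: add NA@90 -> ring=[90:NA]
Op 2: route key 22: smallest pos >= 22 is 90 -> NA
Op 3: route key 43: smallest pos >= 43 is 90 -> NA
Op 4: route key 26: smallest pos >= 26 is 90 -> NA
Op 5: route key 9: smallest pos >= 9 is 90 -> NA
Op 6: route key 75: smallest pos >= 75 is 90 -> NA
Op 7: route key 24: smallest pos >= 24 is 90 -> NA
Op 8: route key 18: smallest pos >= 18 is 90 -> NA
Op 9: route key 54: smallest pos >= 54 is 90 -> NA
Final route key 8: smallest pos >= 8 is 90 -> NA

Answer: NA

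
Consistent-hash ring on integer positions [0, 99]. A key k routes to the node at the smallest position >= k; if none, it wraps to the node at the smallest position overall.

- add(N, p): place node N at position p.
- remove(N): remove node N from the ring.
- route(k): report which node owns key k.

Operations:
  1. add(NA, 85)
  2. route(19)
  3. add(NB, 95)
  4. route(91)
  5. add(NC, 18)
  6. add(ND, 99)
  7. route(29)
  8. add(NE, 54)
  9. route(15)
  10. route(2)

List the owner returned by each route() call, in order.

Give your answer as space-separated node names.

Answer: NA NB NA NC NC

Derivation:
Op 1: add NA@85 -> ring=[85:NA]
Op 2: route key 19: smallest pos >= 19 is 85 -> NA
Op 3: add NB@95 -> ring=[85:NA,95:NB]
Op 4: route key 91: smallest pos >= 91 is 95 -> NB
Op 5: add NC@18 -> ring=[18:NC,85:NA,95:NB]
Op 6: add ND@99 -> ring=[18:NC,85:NA,95:NB,99:ND]
Op 7: route key 29: smallest pos >= 29 is 85 -> NA
Op 8: add NE@54 -> ring=[18:NC,54:NE,85:NA,95:NB,99:ND]
Op 9: route key 15: smallest pos >= 15 is 18 -> NC
Op 10: route key 2: smallest pos >= 2 is 18 -> NC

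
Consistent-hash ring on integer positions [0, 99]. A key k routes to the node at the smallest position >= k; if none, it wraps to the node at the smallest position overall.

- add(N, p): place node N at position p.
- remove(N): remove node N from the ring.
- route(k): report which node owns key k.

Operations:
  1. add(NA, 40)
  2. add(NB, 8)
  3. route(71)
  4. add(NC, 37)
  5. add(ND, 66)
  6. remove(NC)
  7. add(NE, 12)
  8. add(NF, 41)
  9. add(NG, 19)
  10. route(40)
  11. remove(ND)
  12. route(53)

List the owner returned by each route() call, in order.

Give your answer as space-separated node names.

Op 1: add NA@40 -> ring=[40:NA]
Op 2: add NB@8 -> ring=[8:NB,40:NA]
Op 3: route key 71: none >= 71, wrap to smallest pos 8 -> NB
Op 4: add NC@37 -> ring=[8:NB,37:NC,40:NA]
Op 5: add ND@66 -> ring=[8:NB,37:NC,40:NA,66:ND]
Op 6: remove NC -> ring=[8:NB,40:NA,66:ND]
Op 7: add NE@12 -> ring=[8:NB,12:NE,40:NA,66:ND]
Op 8: add NF@41 -> ring=[8:NB,12:NE,40:NA,41:NF,66:ND]
Op 9: add NG@19 -> ring=[8:NB,12:NE,19:NG,40:NA,41:NF,66:ND]
Op 10: route key 40: smallest pos >= 40 is 40 -> NA
Op 11: remove ND -> ring=[8:NB,12:NE,19:NG,40:NA,41:NF]
Op 12: route key 53: none >= 53, wrap to smallest pos 8 -> NB

Answer: NB NA NB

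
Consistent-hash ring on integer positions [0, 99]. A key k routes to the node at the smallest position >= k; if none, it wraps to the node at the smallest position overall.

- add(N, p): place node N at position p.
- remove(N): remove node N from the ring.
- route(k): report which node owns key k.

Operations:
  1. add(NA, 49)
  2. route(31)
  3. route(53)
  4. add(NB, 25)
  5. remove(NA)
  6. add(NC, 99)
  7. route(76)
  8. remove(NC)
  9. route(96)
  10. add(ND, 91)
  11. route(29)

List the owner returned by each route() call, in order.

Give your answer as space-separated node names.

Answer: NA NA NC NB ND

Derivation:
Op 1: add NA@49 -> ring=[49:NA]
Op 2: route key 31: smallest pos >= 31 is 49 -> NA
Op 3: route key 53: none >= 53, wrap to smallest pos 49 -> NA
Op 4: add NB@25 -> ring=[25:NB,49:NA]
Op 5: remove NA -> ring=[25:NB]
Op 6: add NC@99 -> ring=[25:NB,99:NC]
Op 7: route key 76: smallest pos >= 76 is 99 -> NC
Op 8: remove NC -> ring=[25:NB]
Op 9: route key 96: none >= 96, wrap to smallest pos 25 -> NB
Op 10: add ND@91 -> ring=[25:NB,91:ND]
Op 11: route key 29: smallest pos >= 29 is 91 -> ND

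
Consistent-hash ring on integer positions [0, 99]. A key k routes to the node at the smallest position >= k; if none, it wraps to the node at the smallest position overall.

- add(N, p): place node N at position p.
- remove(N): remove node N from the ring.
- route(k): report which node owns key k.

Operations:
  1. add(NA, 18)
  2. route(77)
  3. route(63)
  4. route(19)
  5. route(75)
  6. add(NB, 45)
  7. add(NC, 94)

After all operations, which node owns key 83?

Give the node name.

Answer: NC

Derivation:
Op 1: add NA@18 -> ring=[18:NA]
Op 2: route key 77: none >= 77, wrap to smallest pos 18 -> NA
Op 3: route key 63: none >= 63, wrap to smallest pos 18 -> NA
Op 4: route key 19: none >= 19, wrap to smallest pos 18 -> NA
Op 5: route key 75: none >= 75, wrap to smallest pos 18 -> NA
Op 6: add NB@45 -> ring=[18:NA,45:NB]
Op 7: add NC@94 -> ring=[18:NA,45:NB,94:NC]
Final route key 83: smallest pos >= 83 is 94 -> NC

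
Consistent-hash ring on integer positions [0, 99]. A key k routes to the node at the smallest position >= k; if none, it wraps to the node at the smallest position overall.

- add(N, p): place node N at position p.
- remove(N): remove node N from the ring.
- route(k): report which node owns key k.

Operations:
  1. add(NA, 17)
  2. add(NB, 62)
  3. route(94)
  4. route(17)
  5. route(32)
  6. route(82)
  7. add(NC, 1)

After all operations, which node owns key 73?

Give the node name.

Answer: NC

Derivation:
Op 1: add NA@17 -> ring=[17:NA]
Op 2: add NB@62 -> ring=[17:NA,62:NB]
Op 3: route key 94: none >= 94, wrap to smallest pos 17 -> NA
Op 4: route key 17: smallest pos >= 17 is 17 -> NA
Op 5: route key 32: smallest pos >= 32 is 62 -> NB
Op 6: route key 82: none >= 82, wrap to smallest pos 17 -> NA
Op 7: add NC@1 -> ring=[1:NC,17:NA,62:NB]
Final route key 73: none >= 73, wrap to smallest pos 1 -> NC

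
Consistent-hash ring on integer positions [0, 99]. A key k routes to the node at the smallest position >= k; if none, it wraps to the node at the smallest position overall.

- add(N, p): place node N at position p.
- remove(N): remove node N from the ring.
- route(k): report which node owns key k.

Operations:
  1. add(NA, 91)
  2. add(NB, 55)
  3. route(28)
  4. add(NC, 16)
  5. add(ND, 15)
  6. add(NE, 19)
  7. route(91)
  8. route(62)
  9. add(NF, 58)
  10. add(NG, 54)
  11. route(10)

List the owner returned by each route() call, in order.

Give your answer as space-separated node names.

Op 1: add NA@91 -> ring=[91:NA]
Op 2: add NB@55 -> ring=[55:NB,91:NA]
Op 3: route key 28: smallest pos >= 28 is 55 -> NB
Op 4: add NC@16 -> ring=[16:NC,55:NB,91:NA]
Op 5: add ND@15 -> ring=[15:ND,16:NC,55:NB,91:NA]
Op 6: add NE@19 -> ring=[15:ND,16:NC,19:NE,55:NB,91:NA]
Op 7: route key 91: smallest pos >= 91 is 91 -> NA
Op 8: route key 62: smallest pos >= 62 is 91 -> NA
Op 9: add NF@58 -> ring=[15:ND,16:NC,19:NE,55:NB,58:NF,91:NA]
Op 10: add NG@54 -> ring=[15:ND,16:NC,19:NE,54:NG,55:NB,58:NF,91:NA]
Op 11: route key 10: smallest pos >= 10 is 15 -> ND

Answer: NB NA NA ND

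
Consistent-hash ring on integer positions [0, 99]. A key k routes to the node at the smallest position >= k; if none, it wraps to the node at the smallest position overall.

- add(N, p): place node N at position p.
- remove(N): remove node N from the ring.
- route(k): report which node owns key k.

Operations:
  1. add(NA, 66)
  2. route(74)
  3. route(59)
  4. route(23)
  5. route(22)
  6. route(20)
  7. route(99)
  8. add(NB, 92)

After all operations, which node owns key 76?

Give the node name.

Op 1: add NA@66 -> ring=[66:NA]
Op 2: route key 74: none >= 74, wrap to smallest pos 66 -> NA
Op 3: route key 59: smallest pos >= 59 is 66 -> NA
Op 4: route key 23: smallest pos >= 23 is 66 -> NA
Op 5: route key 22: smallest pos >= 22 is 66 -> NA
Op 6: route key 20: smallest pos >= 20 is 66 -> NA
Op 7: route key 99: none >= 99, wrap to smallest pos 66 -> NA
Op 8: add NB@92 -> ring=[66:NA,92:NB]
Final route key 76: smallest pos >= 76 is 92 -> NB

Answer: NB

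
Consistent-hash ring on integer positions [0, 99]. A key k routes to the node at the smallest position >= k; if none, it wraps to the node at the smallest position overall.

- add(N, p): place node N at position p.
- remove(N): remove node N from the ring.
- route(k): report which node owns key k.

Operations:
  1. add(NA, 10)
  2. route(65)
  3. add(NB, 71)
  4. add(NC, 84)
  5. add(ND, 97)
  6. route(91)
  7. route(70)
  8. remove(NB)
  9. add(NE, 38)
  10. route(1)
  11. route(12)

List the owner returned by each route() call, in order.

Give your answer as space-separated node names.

Op 1: add NA@10 -> ring=[10:NA]
Op 2: route key 65: none >= 65, wrap to smallest pos 10 -> NA
Op 3: add NB@71 -> ring=[10:NA,71:NB]
Op 4: add NC@84 -> ring=[10:NA,71:NB,84:NC]
Op 5: add ND@97 -> ring=[10:NA,71:NB,84:NC,97:ND]
Op 6: route key 91: smallest pos >= 91 is 97 -> ND
Op 7: route key 70: smallest pos >= 70 is 71 -> NB
Op 8: remove NB -> ring=[10:NA,84:NC,97:ND]
Op 9: add NE@38 -> ring=[10:NA,38:NE,84:NC,97:ND]
Op 10: route key 1: smallest pos >= 1 is 10 -> NA
Op 11: route key 12: smallest pos >= 12 is 38 -> NE

Answer: NA ND NB NA NE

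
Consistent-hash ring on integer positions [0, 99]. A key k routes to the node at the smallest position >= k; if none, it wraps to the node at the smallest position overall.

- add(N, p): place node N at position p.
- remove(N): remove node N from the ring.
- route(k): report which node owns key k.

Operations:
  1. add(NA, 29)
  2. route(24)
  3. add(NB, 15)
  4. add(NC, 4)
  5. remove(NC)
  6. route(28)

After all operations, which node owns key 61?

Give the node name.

Answer: NB

Derivation:
Op 1: add NA@29 -> ring=[29:NA]
Op 2: route key 24: smallest pos >= 24 is 29 -> NA
Op 3: add NB@15 -> ring=[15:NB,29:NA]
Op 4: add NC@4 -> ring=[4:NC,15:NB,29:NA]
Op 5: remove NC -> ring=[15:NB,29:NA]
Op 6: route key 28: smallest pos >= 28 is 29 -> NA
Final route key 61: none >= 61, wrap to smallest pos 15 -> NB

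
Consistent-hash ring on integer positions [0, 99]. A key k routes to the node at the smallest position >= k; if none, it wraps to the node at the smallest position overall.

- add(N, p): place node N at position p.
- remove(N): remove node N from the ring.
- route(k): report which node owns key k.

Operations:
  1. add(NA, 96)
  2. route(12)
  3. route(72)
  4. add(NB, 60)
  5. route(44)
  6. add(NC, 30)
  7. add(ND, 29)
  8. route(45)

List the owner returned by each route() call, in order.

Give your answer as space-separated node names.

Answer: NA NA NB NB

Derivation:
Op 1: add NA@96 -> ring=[96:NA]
Op 2: route key 12: smallest pos >= 12 is 96 -> NA
Op 3: route key 72: smallest pos >= 72 is 96 -> NA
Op 4: add NB@60 -> ring=[60:NB,96:NA]
Op 5: route key 44: smallest pos >= 44 is 60 -> NB
Op 6: add NC@30 -> ring=[30:NC,60:NB,96:NA]
Op 7: add ND@29 -> ring=[29:ND,30:NC,60:NB,96:NA]
Op 8: route key 45: smallest pos >= 45 is 60 -> NB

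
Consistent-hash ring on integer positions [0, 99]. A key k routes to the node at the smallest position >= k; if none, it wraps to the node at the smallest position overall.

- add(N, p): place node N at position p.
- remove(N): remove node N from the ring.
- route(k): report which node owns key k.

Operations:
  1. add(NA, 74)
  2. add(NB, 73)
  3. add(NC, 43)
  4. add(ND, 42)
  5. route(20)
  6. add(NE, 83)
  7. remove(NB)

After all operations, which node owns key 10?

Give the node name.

Op 1: add NA@74 -> ring=[74:NA]
Op 2: add NB@73 -> ring=[73:NB,74:NA]
Op 3: add NC@43 -> ring=[43:NC,73:NB,74:NA]
Op 4: add ND@42 -> ring=[42:ND,43:NC,73:NB,74:NA]
Op 5: route key 20: smallest pos >= 20 is 42 -> ND
Op 6: add NE@83 -> ring=[42:ND,43:NC,73:NB,74:NA,83:NE]
Op 7: remove NB -> ring=[42:ND,43:NC,74:NA,83:NE]
Final route key 10: smallest pos >= 10 is 42 -> ND

Answer: ND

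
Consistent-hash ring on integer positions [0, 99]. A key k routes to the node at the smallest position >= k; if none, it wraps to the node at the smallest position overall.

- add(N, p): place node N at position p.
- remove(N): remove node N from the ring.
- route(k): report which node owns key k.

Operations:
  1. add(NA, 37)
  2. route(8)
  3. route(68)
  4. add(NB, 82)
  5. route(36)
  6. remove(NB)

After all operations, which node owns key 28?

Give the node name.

Op 1: add NA@37 -> ring=[37:NA]
Op 2: route key 8: smallest pos >= 8 is 37 -> NA
Op 3: route key 68: none >= 68, wrap to smallest pos 37 -> NA
Op 4: add NB@82 -> ring=[37:NA,82:NB]
Op 5: route key 36: smallest pos >= 36 is 37 -> NA
Op 6: remove NB -> ring=[37:NA]
Final route key 28: smallest pos >= 28 is 37 -> NA

Answer: NA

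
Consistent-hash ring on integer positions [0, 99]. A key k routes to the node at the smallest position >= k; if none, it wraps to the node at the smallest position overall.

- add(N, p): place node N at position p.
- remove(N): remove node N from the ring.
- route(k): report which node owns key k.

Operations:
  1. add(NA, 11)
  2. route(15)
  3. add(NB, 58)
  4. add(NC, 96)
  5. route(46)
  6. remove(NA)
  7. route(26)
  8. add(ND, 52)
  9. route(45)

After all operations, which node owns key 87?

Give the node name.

Op 1: add NA@11 -> ring=[11:NA]
Op 2: route key 15: none >= 15, wrap to smallest pos 11 -> NA
Op 3: add NB@58 -> ring=[11:NA,58:NB]
Op 4: add NC@96 -> ring=[11:NA,58:NB,96:NC]
Op 5: route key 46: smallest pos >= 46 is 58 -> NB
Op 6: remove NA -> ring=[58:NB,96:NC]
Op 7: route key 26: smallest pos >= 26 is 58 -> NB
Op 8: add ND@52 -> ring=[52:ND,58:NB,96:NC]
Op 9: route key 45: smallest pos >= 45 is 52 -> ND
Final route key 87: smallest pos >= 87 is 96 -> NC

Answer: NC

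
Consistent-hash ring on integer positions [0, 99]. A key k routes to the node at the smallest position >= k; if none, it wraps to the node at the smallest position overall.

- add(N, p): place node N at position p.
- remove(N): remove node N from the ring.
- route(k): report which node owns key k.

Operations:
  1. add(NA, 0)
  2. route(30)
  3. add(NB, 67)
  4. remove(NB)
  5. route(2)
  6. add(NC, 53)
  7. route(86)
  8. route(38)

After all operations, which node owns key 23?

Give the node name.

Answer: NC

Derivation:
Op 1: add NA@0 -> ring=[0:NA]
Op 2: route key 30: none >= 30, wrap to smallest pos 0 -> NA
Op 3: add NB@67 -> ring=[0:NA,67:NB]
Op 4: remove NB -> ring=[0:NA]
Op 5: route key 2: none >= 2, wrap to smallest pos 0 -> NA
Op 6: add NC@53 -> ring=[0:NA,53:NC]
Op 7: route key 86: none >= 86, wrap to smallest pos 0 -> NA
Op 8: route key 38: smallest pos >= 38 is 53 -> NC
Final route key 23: smallest pos >= 23 is 53 -> NC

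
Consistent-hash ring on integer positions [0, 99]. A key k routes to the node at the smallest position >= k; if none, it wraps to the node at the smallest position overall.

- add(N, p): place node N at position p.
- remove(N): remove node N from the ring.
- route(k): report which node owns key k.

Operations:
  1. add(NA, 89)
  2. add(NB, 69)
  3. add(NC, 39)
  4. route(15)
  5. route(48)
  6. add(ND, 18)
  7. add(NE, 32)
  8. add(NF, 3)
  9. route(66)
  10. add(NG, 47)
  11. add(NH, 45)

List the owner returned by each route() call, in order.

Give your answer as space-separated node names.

Op 1: add NA@89 -> ring=[89:NA]
Op 2: add NB@69 -> ring=[69:NB,89:NA]
Op 3: add NC@39 -> ring=[39:NC,69:NB,89:NA]
Op 4: route key 15: smallest pos >= 15 is 39 -> NC
Op 5: route key 48: smallest pos >= 48 is 69 -> NB
Op 6: add ND@18 -> ring=[18:ND,39:NC,69:NB,89:NA]
Op 7: add NE@32 -> ring=[18:ND,32:NE,39:NC,69:NB,89:NA]
Op 8: add NF@3 -> ring=[3:NF,18:ND,32:NE,39:NC,69:NB,89:NA]
Op 9: route key 66: smallest pos >= 66 is 69 -> NB
Op 10: add NG@47 -> ring=[3:NF,18:ND,32:NE,39:NC,47:NG,69:NB,89:NA]
Op 11: add NH@45 -> ring=[3:NF,18:ND,32:NE,39:NC,45:NH,47:NG,69:NB,89:NA]

Answer: NC NB NB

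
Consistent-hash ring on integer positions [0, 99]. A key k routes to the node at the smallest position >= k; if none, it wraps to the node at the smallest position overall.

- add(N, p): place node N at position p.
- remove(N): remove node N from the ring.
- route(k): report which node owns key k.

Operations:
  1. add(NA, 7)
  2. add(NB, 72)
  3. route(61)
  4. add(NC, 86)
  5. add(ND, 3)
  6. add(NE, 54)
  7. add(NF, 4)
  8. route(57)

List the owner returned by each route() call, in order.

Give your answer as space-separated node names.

Answer: NB NB

Derivation:
Op 1: add NA@7 -> ring=[7:NA]
Op 2: add NB@72 -> ring=[7:NA,72:NB]
Op 3: route key 61: smallest pos >= 61 is 72 -> NB
Op 4: add NC@86 -> ring=[7:NA,72:NB,86:NC]
Op 5: add ND@3 -> ring=[3:ND,7:NA,72:NB,86:NC]
Op 6: add NE@54 -> ring=[3:ND,7:NA,54:NE,72:NB,86:NC]
Op 7: add NF@4 -> ring=[3:ND,4:NF,7:NA,54:NE,72:NB,86:NC]
Op 8: route key 57: smallest pos >= 57 is 72 -> NB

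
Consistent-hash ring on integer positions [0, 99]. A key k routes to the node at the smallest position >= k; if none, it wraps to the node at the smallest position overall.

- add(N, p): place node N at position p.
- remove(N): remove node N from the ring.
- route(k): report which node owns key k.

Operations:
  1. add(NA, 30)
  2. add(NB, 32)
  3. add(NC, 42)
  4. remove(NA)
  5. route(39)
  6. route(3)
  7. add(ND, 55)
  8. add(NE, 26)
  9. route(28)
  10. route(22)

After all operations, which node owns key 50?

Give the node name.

Answer: ND

Derivation:
Op 1: add NA@30 -> ring=[30:NA]
Op 2: add NB@32 -> ring=[30:NA,32:NB]
Op 3: add NC@42 -> ring=[30:NA,32:NB,42:NC]
Op 4: remove NA -> ring=[32:NB,42:NC]
Op 5: route key 39: smallest pos >= 39 is 42 -> NC
Op 6: route key 3: smallest pos >= 3 is 32 -> NB
Op 7: add ND@55 -> ring=[32:NB,42:NC,55:ND]
Op 8: add NE@26 -> ring=[26:NE,32:NB,42:NC,55:ND]
Op 9: route key 28: smallest pos >= 28 is 32 -> NB
Op 10: route key 22: smallest pos >= 22 is 26 -> NE
Final route key 50: smallest pos >= 50 is 55 -> ND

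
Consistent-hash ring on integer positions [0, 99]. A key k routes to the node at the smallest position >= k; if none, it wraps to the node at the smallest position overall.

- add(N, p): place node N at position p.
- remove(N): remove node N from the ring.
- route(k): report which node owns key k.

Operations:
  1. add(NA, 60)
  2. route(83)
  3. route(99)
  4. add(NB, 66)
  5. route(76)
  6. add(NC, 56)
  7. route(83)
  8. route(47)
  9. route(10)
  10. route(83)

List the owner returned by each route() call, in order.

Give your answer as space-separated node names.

Op 1: add NA@60 -> ring=[60:NA]
Op 2: route key 83: none >= 83, wrap to smallest pos 60 -> NA
Op 3: route key 99: none >= 99, wrap to smallest pos 60 -> NA
Op 4: add NB@66 -> ring=[60:NA,66:NB]
Op 5: route key 76: none >= 76, wrap to smallest pos 60 -> NA
Op 6: add NC@56 -> ring=[56:NC,60:NA,66:NB]
Op 7: route key 83: none >= 83, wrap to smallest pos 56 -> NC
Op 8: route key 47: smallest pos >= 47 is 56 -> NC
Op 9: route key 10: smallest pos >= 10 is 56 -> NC
Op 10: route key 83: none >= 83, wrap to smallest pos 56 -> NC

Answer: NA NA NA NC NC NC NC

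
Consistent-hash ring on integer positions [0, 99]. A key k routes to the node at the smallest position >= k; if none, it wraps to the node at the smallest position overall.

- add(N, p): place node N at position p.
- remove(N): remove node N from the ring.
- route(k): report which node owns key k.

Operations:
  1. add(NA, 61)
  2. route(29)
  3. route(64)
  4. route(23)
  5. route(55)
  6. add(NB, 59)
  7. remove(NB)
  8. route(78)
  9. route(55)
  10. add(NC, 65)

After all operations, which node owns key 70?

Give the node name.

Op 1: add NA@61 -> ring=[61:NA]
Op 2: route key 29: smallest pos >= 29 is 61 -> NA
Op 3: route key 64: none >= 64, wrap to smallest pos 61 -> NA
Op 4: route key 23: smallest pos >= 23 is 61 -> NA
Op 5: route key 55: smallest pos >= 55 is 61 -> NA
Op 6: add NB@59 -> ring=[59:NB,61:NA]
Op 7: remove NB -> ring=[61:NA]
Op 8: route key 78: none >= 78, wrap to smallest pos 61 -> NA
Op 9: route key 55: smallest pos >= 55 is 61 -> NA
Op 10: add NC@65 -> ring=[61:NA,65:NC]
Final route key 70: none >= 70, wrap to smallest pos 61 -> NA

Answer: NA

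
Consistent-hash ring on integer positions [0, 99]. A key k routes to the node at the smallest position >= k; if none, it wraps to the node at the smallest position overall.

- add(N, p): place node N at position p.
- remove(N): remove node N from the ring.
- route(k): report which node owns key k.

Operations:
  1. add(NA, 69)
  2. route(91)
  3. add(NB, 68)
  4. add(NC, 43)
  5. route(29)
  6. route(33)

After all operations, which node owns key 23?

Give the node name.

Answer: NC

Derivation:
Op 1: add NA@69 -> ring=[69:NA]
Op 2: route key 91: none >= 91, wrap to smallest pos 69 -> NA
Op 3: add NB@68 -> ring=[68:NB,69:NA]
Op 4: add NC@43 -> ring=[43:NC,68:NB,69:NA]
Op 5: route key 29: smallest pos >= 29 is 43 -> NC
Op 6: route key 33: smallest pos >= 33 is 43 -> NC
Final route key 23: smallest pos >= 23 is 43 -> NC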